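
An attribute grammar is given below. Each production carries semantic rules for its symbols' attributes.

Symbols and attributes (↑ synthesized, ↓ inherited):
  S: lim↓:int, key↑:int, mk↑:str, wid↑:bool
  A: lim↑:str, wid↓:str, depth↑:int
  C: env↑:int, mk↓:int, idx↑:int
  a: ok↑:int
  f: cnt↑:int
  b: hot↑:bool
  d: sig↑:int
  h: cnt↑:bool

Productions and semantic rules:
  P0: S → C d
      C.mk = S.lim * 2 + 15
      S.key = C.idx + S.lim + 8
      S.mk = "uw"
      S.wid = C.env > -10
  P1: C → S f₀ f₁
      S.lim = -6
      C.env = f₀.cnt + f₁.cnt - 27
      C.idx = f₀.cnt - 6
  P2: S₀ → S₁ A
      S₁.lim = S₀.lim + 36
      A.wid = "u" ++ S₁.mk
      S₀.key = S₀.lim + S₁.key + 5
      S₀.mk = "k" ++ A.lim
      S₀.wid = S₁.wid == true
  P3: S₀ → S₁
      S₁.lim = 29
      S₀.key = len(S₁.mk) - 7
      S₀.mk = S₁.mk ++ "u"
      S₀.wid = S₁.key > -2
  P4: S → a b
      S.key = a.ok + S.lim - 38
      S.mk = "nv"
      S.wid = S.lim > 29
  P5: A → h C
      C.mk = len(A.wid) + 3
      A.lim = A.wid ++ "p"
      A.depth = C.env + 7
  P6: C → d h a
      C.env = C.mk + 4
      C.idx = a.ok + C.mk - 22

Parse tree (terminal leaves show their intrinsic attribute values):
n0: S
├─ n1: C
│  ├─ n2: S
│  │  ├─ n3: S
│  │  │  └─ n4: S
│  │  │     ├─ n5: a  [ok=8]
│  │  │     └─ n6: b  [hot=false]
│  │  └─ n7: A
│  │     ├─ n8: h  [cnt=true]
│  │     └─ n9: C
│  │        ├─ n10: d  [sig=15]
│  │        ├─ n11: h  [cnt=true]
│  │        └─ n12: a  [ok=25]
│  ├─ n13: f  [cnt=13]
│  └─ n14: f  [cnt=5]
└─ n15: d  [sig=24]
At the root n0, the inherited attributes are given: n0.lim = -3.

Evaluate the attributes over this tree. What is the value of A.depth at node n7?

1. n0.lim = -3  [given at root]
2. n1.mk = 9  [S.lim * 2 + 15]
3. n2.lim = -6  [-6]
4. n3.lim = 30  [S₀.lim + 36]
5. n4.lim = 29  [29]
6. n5.ok = 8  [terminal]
7. n6.hot = false  [terminal]
8. n4.key = -1  [a.ok + S.lim - 38]
9. n4.mk = "nv"  ["nv"]
10. n4.wid = false  [S.lim > 29]
11. n3.key = -5  [len(S₁.mk) - 7]
12. n3.mk = "nvu"  [S₁.mk ++ "u"]
13. n3.wid = true  [S₁.key > -2]
14. n7.wid = "unvu"  ["u" ++ S₁.mk]
15. n8.cnt = true  [terminal]
16. n9.mk = 7  [len(A.wid) + 3]
17. n10.sig = 15  [terminal]
18. n11.cnt = true  [terminal]
19. n12.ok = 25  [terminal]
20. n9.env = 11  [C.mk + 4]
21. n9.idx = 10  [a.ok + C.mk - 22]
22. n7.lim = "unvup"  [A.wid ++ "p"]
23. n7.depth = 18  [C.env + 7]
24. n2.key = -6  [S₀.lim + S₁.key + 5]
25. n2.mk = "kunvup"  ["k" ++ A.lim]
26. n2.wid = true  [S₁.wid == true]
27. n13.cnt = 13  [terminal]
28. n14.cnt = 5  [terminal]
29. n1.env = -9  [f₀.cnt + f₁.cnt - 27]
30. n1.idx = 7  [f₀.cnt - 6]
31. n15.sig = 24  [terminal]
32. n0.key = 12  [C.idx + S.lim + 8]
33. n0.mk = "uw"  ["uw"]
34. n0.wid = true  [C.env > -10]

18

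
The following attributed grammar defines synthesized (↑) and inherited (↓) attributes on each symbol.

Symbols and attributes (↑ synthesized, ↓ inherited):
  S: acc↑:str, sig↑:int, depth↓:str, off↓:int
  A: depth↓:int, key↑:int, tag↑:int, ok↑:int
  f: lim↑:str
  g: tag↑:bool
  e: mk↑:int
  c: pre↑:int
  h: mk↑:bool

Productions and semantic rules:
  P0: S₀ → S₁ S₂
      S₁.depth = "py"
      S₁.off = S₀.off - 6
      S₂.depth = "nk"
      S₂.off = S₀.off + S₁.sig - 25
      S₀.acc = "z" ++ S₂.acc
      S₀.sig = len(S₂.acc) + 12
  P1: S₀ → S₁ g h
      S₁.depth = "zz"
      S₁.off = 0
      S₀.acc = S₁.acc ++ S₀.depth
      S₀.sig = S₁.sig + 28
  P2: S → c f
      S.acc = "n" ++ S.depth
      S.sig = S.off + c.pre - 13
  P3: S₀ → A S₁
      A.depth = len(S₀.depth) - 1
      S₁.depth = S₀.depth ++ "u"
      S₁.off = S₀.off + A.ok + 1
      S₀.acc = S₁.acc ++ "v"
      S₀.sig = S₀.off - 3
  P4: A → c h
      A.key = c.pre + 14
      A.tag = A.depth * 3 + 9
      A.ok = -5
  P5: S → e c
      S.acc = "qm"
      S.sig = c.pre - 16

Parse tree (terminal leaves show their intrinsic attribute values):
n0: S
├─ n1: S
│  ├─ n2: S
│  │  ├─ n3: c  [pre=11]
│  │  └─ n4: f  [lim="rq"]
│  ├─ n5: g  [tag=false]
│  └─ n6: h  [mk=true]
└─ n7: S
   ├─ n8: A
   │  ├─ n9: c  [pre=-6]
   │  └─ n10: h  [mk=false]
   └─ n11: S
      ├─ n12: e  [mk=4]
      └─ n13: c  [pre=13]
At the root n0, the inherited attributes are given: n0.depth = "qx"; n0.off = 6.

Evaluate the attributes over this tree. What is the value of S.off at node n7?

1. n0.depth = "qx"  [given at root]
2. n0.off = 6  [given at root]
3. n1.depth = "py"  ["py"]
4. n1.off = 0  [S₀.off - 6]
5. n2.depth = "zz"  ["zz"]
6. n2.off = 0  [0]
7. n3.pre = 11  [terminal]
8. n4.lim = "rq"  [terminal]
9. n2.acc = "nzz"  ["n" ++ S.depth]
10. n2.sig = -2  [S.off + c.pre - 13]
11. n5.tag = false  [terminal]
12. n6.mk = true  [terminal]
13. n1.acc = "nzzpy"  [S₁.acc ++ S₀.depth]
14. n1.sig = 26  [S₁.sig + 28]
15. n7.depth = "nk"  ["nk"]
16. n7.off = 7  [S₀.off + S₁.sig - 25]
17. n8.depth = 1  [len(S₀.depth) - 1]
18. n9.pre = -6  [terminal]
19. n10.mk = false  [terminal]
20. n8.key = 8  [c.pre + 14]
21. n8.tag = 12  [A.depth * 3 + 9]
22. n8.ok = -5  [-5]
23. n11.depth = "nku"  [S₀.depth ++ "u"]
24. n11.off = 3  [S₀.off + A.ok + 1]
25. n12.mk = 4  [terminal]
26. n13.pre = 13  [terminal]
27. n11.acc = "qm"  ["qm"]
28. n11.sig = -3  [c.pre - 16]
29. n7.acc = "qmv"  [S₁.acc ++ "v"]
30. n7.sig = 4  [S₀.off - 3]
31. n0.acc = "zqmv"  ["z" ++ S₂.acc]
32. n0.sig = 15  [len(S₂.acc) + 12]

7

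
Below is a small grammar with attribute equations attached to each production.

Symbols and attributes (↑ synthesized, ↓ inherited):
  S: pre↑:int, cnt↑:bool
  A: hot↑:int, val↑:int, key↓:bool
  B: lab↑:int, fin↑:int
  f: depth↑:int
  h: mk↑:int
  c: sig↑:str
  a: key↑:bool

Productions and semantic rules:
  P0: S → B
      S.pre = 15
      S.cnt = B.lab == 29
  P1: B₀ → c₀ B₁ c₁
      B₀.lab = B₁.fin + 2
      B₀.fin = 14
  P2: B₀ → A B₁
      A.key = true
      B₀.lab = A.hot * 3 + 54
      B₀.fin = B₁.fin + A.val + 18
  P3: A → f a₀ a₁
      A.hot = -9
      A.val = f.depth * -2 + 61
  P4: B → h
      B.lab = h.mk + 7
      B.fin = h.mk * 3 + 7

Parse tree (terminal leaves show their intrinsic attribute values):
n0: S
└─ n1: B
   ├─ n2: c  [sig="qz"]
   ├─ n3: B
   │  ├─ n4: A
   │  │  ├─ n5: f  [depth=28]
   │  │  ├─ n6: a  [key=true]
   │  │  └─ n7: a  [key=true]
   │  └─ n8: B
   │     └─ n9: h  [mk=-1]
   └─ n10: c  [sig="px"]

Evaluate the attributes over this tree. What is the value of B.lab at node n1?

29

1. n2.sig = "qz"  [terminal]
2. n4.key = true  [true]
3. n5.depth = 28  [terminal]
4. n6.key = true  [terminal]
5. n7.key = true  [terminal]
6. n4.hot = -9  [-9]
7. n4.val = 5  [f.depth * -2 + 61]
8. n9.mk = -1  [terminal]
9. n8.lab = 6  [h.mk + 7]
10. n8.fin = 4  [h.mk * 3 + 7]
11. n3.lab = 27  [A.hot * 3 + 54]
12. n3.fin = 27  [B₁.fin + A.val + 18]
13. n10.sig = "px"  [terminal]
14. n1.lab = 29  [B₁.fin + 2]
15. n1.fin = 14  [14]
16. n0.pre = 15  [15]
17. n0.cnt = true  [B.lab == 29]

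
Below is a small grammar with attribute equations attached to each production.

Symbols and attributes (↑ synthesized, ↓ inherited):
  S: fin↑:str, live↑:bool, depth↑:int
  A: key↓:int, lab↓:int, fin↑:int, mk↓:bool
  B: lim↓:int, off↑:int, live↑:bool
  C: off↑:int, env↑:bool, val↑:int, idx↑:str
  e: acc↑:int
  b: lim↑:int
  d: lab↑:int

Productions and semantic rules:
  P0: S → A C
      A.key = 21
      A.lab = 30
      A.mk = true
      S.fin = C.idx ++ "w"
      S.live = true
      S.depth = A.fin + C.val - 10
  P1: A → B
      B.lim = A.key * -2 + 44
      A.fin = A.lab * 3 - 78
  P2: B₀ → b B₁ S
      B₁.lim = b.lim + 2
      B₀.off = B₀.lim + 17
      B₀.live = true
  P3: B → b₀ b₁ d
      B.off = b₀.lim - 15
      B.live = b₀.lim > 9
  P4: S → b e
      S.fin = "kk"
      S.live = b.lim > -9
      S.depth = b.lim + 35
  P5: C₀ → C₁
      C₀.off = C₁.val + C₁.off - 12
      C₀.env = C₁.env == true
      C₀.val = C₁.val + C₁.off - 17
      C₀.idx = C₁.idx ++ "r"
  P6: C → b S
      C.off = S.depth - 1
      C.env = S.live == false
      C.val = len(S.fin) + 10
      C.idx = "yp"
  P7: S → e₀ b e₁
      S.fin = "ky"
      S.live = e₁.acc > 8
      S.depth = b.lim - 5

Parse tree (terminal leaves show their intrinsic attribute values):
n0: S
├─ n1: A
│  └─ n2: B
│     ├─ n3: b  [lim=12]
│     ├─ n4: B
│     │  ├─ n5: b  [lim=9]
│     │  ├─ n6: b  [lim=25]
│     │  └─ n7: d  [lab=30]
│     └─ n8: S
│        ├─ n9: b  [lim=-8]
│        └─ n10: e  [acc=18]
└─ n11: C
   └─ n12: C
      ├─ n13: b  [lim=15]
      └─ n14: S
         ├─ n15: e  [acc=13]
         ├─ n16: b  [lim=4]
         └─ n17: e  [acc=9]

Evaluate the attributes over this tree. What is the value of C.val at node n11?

1. n1.key = 21  [21]
2. n1.lab = 30  [30]
3. n1.mk = true  [true]
4. n2.lim = 2  [A.key * -2 + 44]
5. n3.lim = 12  [terminal]
6. n4.lim = 14  [b.lim + 2]
7. n5.lim = 9  [terminal]
8. n6.lim = 25  [terminal]
9. n7.lab = 30  [terminal]
10. n4.off = -6  [b₀.lim - 15]
11. n4.live = false  [b₀.lim > 9]
12. n9.lim = -8  [terminal]
13. n10.acc = 18  [terminal]
14. n8.fin = "kk"  ["kk"]
15. n8.live = true  [b.lim > -9]
16. n8.depth = 27  [b.lim + 35]
17. n2.off = 19  [B₀.lim + 17]
18. n2.live = true  [true]
19. n1.fin = 12  [A.lab * 3 - 78]
20. n13.lim = 15  [terminal]
21. n15.acc = 13  [terminal]
22. n16.lim = 4  [terminal]
23. n17.acc = 9  [terminal]
24. n14.fin = "ky"  ["ky"]
25. n14.live = true  [e₁.acc > 8]
26. n14.depth = -1  [b.lim - 5]
27. n12.off = -2  [S.depth - 1]
28. n12.env = false  [S.live == false]
29. n12.val = 12  [len(S.fin) + 10]
30. n12.idx = "yp"  ["yp"]
31. n11.off = -2  [C₁.val + C₁.off - 12]
32. n11.env = false  [C₁.env == true]
33. n11.val = -7  [C₁.val + C₁.off - 17]
34. n11.idx = "ypr"  [C₁.idx ++ "r"]
35. n0.fin = "yprw"  [C.idx ++ "w"]
36. n0.live = true  [true]
37. n0.depth = -5  [A.fin + C.val - 10]

-7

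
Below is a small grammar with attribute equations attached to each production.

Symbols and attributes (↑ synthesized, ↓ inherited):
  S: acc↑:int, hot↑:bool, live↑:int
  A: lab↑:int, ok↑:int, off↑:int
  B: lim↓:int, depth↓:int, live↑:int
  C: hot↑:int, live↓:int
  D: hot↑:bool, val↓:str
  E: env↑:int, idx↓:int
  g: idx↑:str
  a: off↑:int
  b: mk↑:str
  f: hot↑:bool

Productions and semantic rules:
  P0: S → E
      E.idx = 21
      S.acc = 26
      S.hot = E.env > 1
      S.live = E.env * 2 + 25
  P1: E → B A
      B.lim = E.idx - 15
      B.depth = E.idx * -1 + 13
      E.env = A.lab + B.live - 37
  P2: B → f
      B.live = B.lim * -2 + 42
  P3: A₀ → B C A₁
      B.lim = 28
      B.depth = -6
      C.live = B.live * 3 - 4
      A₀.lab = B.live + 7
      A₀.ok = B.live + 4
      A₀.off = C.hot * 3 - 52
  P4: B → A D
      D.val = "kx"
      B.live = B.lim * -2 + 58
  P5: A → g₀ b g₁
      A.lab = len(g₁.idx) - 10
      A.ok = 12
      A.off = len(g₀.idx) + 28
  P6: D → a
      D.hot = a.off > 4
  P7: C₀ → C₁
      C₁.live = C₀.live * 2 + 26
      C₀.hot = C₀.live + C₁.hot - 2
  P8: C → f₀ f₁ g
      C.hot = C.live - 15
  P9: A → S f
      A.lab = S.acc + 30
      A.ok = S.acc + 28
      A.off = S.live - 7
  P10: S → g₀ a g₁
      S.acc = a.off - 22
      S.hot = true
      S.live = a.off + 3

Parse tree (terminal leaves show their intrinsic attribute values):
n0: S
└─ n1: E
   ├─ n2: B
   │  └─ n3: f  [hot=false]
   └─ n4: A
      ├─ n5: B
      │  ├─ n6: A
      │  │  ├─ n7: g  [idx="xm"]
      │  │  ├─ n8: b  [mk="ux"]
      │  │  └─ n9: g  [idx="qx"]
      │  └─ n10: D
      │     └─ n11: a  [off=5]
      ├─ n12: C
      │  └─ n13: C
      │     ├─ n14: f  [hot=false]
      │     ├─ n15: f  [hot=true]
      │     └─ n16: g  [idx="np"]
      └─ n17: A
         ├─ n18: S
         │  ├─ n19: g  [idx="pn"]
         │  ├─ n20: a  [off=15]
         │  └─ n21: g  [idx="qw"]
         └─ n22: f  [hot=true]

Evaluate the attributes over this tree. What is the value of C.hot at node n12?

1. n1.idx = 21  [21]
2. n2.lim = 6  [E.idx - 15]
3. n2.depth = -8  [E.idx * -1 + 13]
4. n3.hot = false  [terminal]
5. n2.live = 30  [B.lim * -2 + 42]
6. n5.lim = 28  [28]
7. n5.depth = -6  [-6]
8. n7.idx = "xm"  [terminal]
9. n8.mk = "ux"  [terminal]
10. n9.idx = "qx"  [terminal]
11. n6.lab = -8  [len(g₁.idx) - 10]
12. n6.ok = 12  [12]
13. n6.off = 30  [len(g₀.idx) + 28]
14. n10.val = "kx"  ["kx"]
15. n11.off = 5  [terminal]
16. n10.hot = true  [a.off > 4]
17. n5.live = 2  [B.lim * -2 + 58]
18. n12.live = 2  [B.live * 3 - 4]
19. n13.live = 30  [C₀.live * 2 + 26]
20. n14.hot = false  [terminal]
21. n15.hot = true  [terminal]
22. n16.idx = "np"  [terminal]
23. n13.hot = 15  [C.live - 15]
24. n12.hot = 15  [C₀.live + C₁.hot - 2]
25. n19.idx = "pn"  [terminal]
26. n20.off = 15  [terminal]
27. n21.idx = "qw"  [terminal]
28. n18.acc = -7  [a.off - 22]
29. n18.hot = true  [true]
30. n18.live = 18  [a.off + 3]
31. n22.hot = true  [terminal]
32. n17.lab = 23  [S.acc + 30]
33. n17.ok = 21  [S.acc + 28]
34. n17.off = 11  [S.live - 7]
35. n4.lab = 9  [B.live + 7]
36. n4.ok = 6  [B.live + 4]
37. n4.off = -7  [C.hot * 3 - 52]
38. n1.env = 2  [A.lab + B.live - 37]
39. n0.acc = 26  [26]
40. n0.hot = true  [E.env > 1]
41. n0.live = 29  [E.env * 2 + 25]

15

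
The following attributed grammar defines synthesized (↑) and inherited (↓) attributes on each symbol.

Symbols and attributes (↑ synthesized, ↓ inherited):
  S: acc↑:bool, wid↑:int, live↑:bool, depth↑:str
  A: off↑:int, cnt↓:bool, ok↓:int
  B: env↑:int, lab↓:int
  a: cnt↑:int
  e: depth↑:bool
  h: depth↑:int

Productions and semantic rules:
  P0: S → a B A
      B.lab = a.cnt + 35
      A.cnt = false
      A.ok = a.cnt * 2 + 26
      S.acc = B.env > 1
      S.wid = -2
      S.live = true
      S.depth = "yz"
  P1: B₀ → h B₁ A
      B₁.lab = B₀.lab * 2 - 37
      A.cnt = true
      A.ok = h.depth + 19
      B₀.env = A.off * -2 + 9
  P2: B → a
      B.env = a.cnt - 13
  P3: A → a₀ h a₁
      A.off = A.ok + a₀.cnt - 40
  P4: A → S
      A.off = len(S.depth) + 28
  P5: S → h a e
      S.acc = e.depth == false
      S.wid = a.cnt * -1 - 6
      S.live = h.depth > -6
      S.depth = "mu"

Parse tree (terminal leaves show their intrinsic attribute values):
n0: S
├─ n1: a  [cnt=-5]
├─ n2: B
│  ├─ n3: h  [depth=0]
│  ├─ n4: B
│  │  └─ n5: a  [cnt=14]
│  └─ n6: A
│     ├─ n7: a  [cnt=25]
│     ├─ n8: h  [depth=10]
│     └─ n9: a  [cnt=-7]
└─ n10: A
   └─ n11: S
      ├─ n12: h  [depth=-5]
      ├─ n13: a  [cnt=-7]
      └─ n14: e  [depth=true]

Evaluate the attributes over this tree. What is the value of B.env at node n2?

1

1. n1.cnt = -5  [terminal]
2. n2.lab = 30  [a.cnt + 35]
3. n3.depth = 0  [terminal]
4. n4.lab = 23  [B₀.lab * 2 - 37]
5. n5.cnt = 14  [terminal]
6. n4.env = 1  [a.cnt - 13]
7. n6.cnt = true  [true]
8. n6.ok = 19  [h.depth + 19]
9. n7.cnt = 25  [terminal]
10. n8.depth = 10  [terminal]
11. n9.cnt = -7  [terminal]
12. n6.off = 4  [A.ok + a₀.cnt - 40]
13. n2.env = 1  [A.off * -2 + 9]
14. n10.cnt = false  [false]
15. n10.ok = 16  [a.cnt * 2 + 26]
16. n12.depth = -5  [terminal]
17. n13.cnt = -7  [terminal]
18. n14.depth = true  [terminal]
19. n11.acc = false  [e.depth == false]
20. n11.wid = 1  [a.cnt * -1 - 6]
21. n11.live = true  [h.depth > -6]
22. n11.depth = "mu"  ["mu"]
23. n10.off = 30  [len(S.depth) + 28]
24. n0.acc = false  [B.env > 1]
25. n0.wid = -2  [-2]
26. n0.live = true  [true]
27. n0.depth = "yz"  ["yz"]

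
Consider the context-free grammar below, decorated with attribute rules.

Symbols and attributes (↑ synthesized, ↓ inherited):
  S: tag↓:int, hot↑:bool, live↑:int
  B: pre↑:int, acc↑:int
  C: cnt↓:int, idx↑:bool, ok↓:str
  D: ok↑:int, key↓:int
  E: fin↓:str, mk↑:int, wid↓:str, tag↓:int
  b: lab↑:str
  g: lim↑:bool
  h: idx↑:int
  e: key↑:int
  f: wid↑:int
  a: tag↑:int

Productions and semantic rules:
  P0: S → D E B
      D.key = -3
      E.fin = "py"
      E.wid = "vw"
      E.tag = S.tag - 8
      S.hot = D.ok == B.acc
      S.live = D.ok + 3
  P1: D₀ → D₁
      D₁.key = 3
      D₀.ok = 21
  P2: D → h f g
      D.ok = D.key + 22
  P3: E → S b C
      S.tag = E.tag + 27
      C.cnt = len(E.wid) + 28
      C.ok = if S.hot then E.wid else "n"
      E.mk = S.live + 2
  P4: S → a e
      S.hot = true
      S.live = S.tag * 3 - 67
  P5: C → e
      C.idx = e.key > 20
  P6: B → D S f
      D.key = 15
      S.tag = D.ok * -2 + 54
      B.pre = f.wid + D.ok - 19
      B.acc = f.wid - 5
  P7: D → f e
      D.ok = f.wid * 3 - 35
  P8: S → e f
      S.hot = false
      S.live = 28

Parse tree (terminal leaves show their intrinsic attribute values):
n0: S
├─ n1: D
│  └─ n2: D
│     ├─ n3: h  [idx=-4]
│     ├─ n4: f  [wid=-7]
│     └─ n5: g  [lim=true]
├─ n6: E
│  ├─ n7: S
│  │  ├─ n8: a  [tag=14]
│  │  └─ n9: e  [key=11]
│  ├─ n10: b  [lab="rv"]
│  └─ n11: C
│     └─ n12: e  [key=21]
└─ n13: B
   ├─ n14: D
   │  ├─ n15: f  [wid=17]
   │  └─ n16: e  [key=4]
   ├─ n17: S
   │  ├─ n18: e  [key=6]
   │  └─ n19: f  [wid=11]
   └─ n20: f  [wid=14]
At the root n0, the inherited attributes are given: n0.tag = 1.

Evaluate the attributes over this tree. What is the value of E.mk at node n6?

-5

1. n0.tag = 1  [given at root]
2. n1.key = -3  [-3]
3. n2.key = 3  [3]
4. n3.idx = -4  [terminal]
5. n4.wid = -7  [terminal]
6. n5.lim = true  [terminal]
7. n2.ok = 25  [D.key + 22]
8. n1.ok = 21  [21]
9. n6.fin = "py"  ["py"]
10. n6.wid = "vw"  ["vw"]
11. n6.tag = -7  [S.tag - 8]
12. n7.tag = 20  [E.tag + 27]
13. n8.tag = 14  [terminal]
14. n9.key = 11  [terminal]
15. n7.hot = true  [true]
16. n7.live = -7  [S.tag * 3 - 67]
17. n10.lab = "rv"  [terminal]
18. n11.cnt = 30  [len(E.wid) + 28]
19. n11.ok = "vw"  [if S.hot then E.wid else "n"]
20. n12.key = 21  [terminal]
21. n11.idx = true  [e.key > 20]
22. n6.mk = -5  [S.live + 2]
23. n14.key = 15  [15]
24. n15.wid = 17  [terminal]
25. n16.key = 4  [terminal]
26. n14.ok = 16  [f.wid * 3 - 35]
27. n17.tag = 22  [D.ok * -2 + 54]
28. n18.key = 6  [terminal]
29. n19.wid = 11  [terminal]
30. n17.hot = false  [false]
31. n17.live = 28  [28]
32. n20.wid = 14  [terminal]
33. n13.pre = 11  [f.wid + D.ok - 19]
34. n13.acc = 9  [f.wid - 5]
35. n0.hot = false  [D.ok == B.acc]
36. n0.live = 24  [D.ok + 3]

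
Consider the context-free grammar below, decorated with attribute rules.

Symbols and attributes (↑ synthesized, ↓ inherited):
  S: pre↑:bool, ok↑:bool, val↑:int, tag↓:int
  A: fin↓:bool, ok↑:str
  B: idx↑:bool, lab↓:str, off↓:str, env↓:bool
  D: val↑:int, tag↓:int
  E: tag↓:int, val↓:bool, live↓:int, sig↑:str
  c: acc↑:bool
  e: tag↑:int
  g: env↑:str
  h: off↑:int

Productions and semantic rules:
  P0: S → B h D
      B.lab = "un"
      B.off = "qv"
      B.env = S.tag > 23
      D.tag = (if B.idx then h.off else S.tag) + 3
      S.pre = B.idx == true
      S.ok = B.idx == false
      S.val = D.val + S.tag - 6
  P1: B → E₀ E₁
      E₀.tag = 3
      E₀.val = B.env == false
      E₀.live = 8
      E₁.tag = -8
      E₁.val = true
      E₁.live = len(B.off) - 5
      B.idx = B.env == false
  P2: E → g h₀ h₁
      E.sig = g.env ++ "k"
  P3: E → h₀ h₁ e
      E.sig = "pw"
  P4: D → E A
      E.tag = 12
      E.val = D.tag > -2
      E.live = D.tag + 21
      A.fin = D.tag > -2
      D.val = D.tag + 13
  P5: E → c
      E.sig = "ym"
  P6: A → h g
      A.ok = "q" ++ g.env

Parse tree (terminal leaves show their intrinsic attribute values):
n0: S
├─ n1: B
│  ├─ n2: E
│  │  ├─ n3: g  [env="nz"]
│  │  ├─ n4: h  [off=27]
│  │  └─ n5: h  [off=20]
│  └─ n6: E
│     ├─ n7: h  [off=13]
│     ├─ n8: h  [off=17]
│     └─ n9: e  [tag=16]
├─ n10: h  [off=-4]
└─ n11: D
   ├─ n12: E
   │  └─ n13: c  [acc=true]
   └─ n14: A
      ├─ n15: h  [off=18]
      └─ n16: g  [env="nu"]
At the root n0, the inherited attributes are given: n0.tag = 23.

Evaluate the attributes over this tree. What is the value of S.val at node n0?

29

1. n0.tag = 23  [given at root]
2. n1.lab = "un"  ["un"]
3. n1.off = "qv"  ["qv"]
4. n1.env = false  [S.tag > 23]
5. n2.tag = 3  [3]
6. n2.val = true  [B.env == false]
7. n2.live = 8  [8]
8. n3.env = "nz"  [terminal]
9. n4.off = 27  [terminal]
10. n5.off = 20  [terminal]
11. n2.sig = "nzk"  [g.env ++ "k"]
12. n6.tag = -8  [-8]
13. n6.val = true  [true]
14. n6.live = -3  [len(B.off) - 5]
15. n7.off = 13  [terminal]
16. n8.off = 17  [terminal]
17. n9.tag = 16  [terminal]
18. n6.sig = "pw"  ["pw"]
19. n1.idx = true  [B.env == false]
20. n10.off = -4  [terminal]
21. n11.tag = -1  [(if B.idx then h.off else S.tag) + 3]
22. n12.tag = 12  [12]
23. n12.val = true  [D.tag > -2]
24. n12.live = 20  [D.tag + 21]
25. n13.acc = true  [terminal]
26. n12.sig = "ym"  ["ym"]
27. n14.fin = true  [D.tag > -2]
28. n15.off = 18  [terminal]
29. n16.env = "nu"  [terminal]
30. n14.ok = "qnu"  ["q" ++ g.env]
31. n11.val = 12  [D.tag + 13]
32. n0.pre = true  [B.idx == true]
33. n0.ok = false  [B.idx == false]
34. n0.val = 29  [D.val + S.tag - 6]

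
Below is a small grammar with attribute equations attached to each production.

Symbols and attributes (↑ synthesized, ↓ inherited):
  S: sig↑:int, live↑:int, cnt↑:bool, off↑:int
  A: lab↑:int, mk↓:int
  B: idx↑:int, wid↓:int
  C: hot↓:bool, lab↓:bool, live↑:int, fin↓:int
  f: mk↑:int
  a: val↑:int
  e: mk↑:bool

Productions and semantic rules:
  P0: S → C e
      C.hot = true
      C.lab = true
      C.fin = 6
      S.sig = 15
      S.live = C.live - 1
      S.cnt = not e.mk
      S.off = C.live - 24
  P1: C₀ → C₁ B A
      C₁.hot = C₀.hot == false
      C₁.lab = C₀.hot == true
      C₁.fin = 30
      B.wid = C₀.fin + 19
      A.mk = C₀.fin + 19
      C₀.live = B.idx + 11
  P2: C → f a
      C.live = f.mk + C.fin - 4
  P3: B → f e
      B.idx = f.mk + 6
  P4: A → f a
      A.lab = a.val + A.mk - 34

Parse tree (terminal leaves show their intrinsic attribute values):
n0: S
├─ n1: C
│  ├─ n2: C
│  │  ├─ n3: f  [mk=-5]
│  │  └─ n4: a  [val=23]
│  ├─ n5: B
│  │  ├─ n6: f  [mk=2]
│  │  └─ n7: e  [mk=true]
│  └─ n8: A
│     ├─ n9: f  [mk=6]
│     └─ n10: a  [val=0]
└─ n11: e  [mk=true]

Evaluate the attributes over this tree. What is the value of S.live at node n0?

18

1. n1.hot = true  [true]
2. n1.lab = true  [true]
3. n1.fin = 6  [6]
4. n2.hot = false  [C₀.hot == false]
5. n2.lab = true  [C₀.hot == true]
6. n2.fin = 30  [30]
7. n3.mk = -5  [terminal]
8. n4.val = 23  [terminal]
9. n2.live = 21  [f.mk + C.fin - 4]
10. n5.wid = 25  [C₀.fin + 19]
11. n6.mk = 2  [terminal]
12. n7.mk = true  [terminal]
13. n5.idx = 8  [f.mk + 6]
14. n8.mk = 25  [C₀.fin + 19]
15. n9.mk = 6  [terminal]
16. n10.val = 0  [terminal]
17. n8.lab = -9  [a.val + A.mk - 34]
18. n1.live = 19  [B.idx + 11]
19. n11.mk = true  [terminal]
20. n0.sig = 15  [15]
21. n0.live = 18  [C.live - 1]
22. n0.cnt = false  [not e.mk]
23. n0.off = -5  [C.live - 24]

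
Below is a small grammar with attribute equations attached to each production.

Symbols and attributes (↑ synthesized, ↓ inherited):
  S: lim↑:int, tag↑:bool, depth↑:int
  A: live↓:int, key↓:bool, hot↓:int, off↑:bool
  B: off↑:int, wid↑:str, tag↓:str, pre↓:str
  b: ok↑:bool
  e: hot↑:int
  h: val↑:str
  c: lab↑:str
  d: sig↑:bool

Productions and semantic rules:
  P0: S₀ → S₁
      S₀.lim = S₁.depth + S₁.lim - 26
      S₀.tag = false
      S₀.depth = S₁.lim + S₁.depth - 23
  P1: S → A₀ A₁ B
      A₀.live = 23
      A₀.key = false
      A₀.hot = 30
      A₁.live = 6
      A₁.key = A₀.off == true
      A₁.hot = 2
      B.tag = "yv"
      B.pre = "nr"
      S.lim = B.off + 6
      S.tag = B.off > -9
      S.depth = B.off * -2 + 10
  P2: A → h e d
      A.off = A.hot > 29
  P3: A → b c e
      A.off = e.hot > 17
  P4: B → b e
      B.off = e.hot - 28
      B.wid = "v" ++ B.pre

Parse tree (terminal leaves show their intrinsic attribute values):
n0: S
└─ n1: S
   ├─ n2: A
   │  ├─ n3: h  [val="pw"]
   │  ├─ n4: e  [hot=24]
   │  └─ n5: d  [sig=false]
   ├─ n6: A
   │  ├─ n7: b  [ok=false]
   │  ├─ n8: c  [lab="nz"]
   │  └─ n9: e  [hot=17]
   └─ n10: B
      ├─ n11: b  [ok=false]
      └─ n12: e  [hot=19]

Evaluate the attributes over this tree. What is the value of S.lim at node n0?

1. n2.live = 23  [23]
2. n2.key = false  [false]
3. n2.hot = 30  [30]
4. n3.val = "pw"  [terminal]
5. n4.hot = 24  [terminal]
6. n5.sig = false  [terminal]
7. n2.off = true  [A.hot > 29]
8. n6.live = 6  [6]
9. n6.key = true  [A₀.off == true]
10. n6.hot = 2  [2]
11. n7.ok = false  [terminal]
12. n8.lab = "nz"  [terminal]
13. n9.hot = 17  [terminal]
14. n6.off = false  [e.hot > 17]
15. n10.tag = "yv"  ["yv"]
16. n10.pre = "nr"  ["nr"]
17. n11.ok = false  [terminal]
18. n12.hot = 19  [terminal]
19. n10.off = -9  [e.hot - 28]
20. n10.wid = "vnr"  ["v" ++ B.pre]
21. n1.lim = -3  [B.off + 6]
22. n1.tag = false  [B.off > -9]
23. n1.depth = 28  [B.off * -2 + 10]
24. n0.lim = -1  [S₁.depth + S₁.lim - 26]
25. n0.tag = false  [false]
26. n0.depth = 2  [S₁.lim + S₁.depth - 23]

-1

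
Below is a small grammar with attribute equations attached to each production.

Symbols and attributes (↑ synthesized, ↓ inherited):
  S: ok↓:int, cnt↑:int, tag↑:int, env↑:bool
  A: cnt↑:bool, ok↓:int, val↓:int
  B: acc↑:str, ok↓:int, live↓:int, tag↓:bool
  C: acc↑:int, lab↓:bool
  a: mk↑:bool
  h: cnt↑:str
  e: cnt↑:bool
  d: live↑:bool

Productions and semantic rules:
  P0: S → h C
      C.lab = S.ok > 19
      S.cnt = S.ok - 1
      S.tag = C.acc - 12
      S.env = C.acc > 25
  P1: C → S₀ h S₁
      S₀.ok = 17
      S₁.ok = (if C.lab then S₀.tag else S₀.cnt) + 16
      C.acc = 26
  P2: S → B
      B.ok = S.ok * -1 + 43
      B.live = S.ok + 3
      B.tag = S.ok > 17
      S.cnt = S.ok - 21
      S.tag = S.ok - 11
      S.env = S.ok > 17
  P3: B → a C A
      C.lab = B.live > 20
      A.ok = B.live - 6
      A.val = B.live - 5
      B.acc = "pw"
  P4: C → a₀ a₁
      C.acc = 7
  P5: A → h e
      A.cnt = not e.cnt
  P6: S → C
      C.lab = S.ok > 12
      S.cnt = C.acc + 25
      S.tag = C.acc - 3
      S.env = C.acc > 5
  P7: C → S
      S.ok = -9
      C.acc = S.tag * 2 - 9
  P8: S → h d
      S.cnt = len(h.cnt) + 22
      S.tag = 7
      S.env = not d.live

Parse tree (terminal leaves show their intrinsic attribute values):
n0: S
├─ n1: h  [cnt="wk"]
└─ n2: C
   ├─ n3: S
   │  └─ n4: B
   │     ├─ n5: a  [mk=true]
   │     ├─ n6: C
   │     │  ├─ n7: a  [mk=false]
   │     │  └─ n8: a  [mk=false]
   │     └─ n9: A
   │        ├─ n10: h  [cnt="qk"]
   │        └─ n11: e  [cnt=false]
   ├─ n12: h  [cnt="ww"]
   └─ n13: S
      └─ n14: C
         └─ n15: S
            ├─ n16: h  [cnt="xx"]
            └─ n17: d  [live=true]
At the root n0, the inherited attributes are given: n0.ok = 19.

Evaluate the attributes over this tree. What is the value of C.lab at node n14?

1. n0.ok = 19  [given at root]
2. n1.cnt = "wk"  [terminal]
3. n2.lab = false  [S.ok > 19]
4. n3.ok = 17  [17]
5. n4.ok = 26  [S.ok * -1 + 43]
6. n4.live = 20  [S.ok + 3]
7. n4.tag = false  [S.ok > 17]
8. n5.mk = true  [terminal]
9. n6.lab = false  [B.live > 20]
10. n7.mk = false  [terminal]
11. n8.mk = false  [terminal]
12. n6.acc = 7  [7]
13. n9.ok = 14  [B.live - 6]
14. n9.val = 15  [B.live - 5]
15. n10.cnt = "qk"  [terminal]
16. n11.cnt = false  [terminal]
17. n9.cnt = true  [not e.cnt]
18. n4.acc = "pw"  ["pw"]
19. n3.cnt = -4  [S.ok - 21]
20. n3.tag = 6  [S.ok - 11]
21. n3.env = false  [S.ok > 17]
22. n12.cnt = "ww"  [terminal]
23. n13.ok = 12  [(if C.lab then S₀.tag else S₀.cnt) + 16]
24. n14.lab = false  [S.ok > 12]
25. n15.ok = -9  [-9]
26. n16.cnt = "xx"  [terminal]
27. n17.live = true  [terminal]
28. n15.cnt = 24  [len(h.cnt) + 22]
29. n15.tag = 7  [7]
30. n15.env = false  [not d.live]
31. n14.acc = 5  [S.tag * 2 - 9]
32. n13.cnt = 30  [C.acc + 25]
33. n13.tag = 2  [C.acc - 3]
34. n13.env = false  [C.acc > 5]
35. n2.acc = 26  [26]
36. n0.cnt = 18  [S.ok - 1]
37. n0.tag = 14  [C.acc - 12]
38. n0.env = true  [C.acc > 25]

false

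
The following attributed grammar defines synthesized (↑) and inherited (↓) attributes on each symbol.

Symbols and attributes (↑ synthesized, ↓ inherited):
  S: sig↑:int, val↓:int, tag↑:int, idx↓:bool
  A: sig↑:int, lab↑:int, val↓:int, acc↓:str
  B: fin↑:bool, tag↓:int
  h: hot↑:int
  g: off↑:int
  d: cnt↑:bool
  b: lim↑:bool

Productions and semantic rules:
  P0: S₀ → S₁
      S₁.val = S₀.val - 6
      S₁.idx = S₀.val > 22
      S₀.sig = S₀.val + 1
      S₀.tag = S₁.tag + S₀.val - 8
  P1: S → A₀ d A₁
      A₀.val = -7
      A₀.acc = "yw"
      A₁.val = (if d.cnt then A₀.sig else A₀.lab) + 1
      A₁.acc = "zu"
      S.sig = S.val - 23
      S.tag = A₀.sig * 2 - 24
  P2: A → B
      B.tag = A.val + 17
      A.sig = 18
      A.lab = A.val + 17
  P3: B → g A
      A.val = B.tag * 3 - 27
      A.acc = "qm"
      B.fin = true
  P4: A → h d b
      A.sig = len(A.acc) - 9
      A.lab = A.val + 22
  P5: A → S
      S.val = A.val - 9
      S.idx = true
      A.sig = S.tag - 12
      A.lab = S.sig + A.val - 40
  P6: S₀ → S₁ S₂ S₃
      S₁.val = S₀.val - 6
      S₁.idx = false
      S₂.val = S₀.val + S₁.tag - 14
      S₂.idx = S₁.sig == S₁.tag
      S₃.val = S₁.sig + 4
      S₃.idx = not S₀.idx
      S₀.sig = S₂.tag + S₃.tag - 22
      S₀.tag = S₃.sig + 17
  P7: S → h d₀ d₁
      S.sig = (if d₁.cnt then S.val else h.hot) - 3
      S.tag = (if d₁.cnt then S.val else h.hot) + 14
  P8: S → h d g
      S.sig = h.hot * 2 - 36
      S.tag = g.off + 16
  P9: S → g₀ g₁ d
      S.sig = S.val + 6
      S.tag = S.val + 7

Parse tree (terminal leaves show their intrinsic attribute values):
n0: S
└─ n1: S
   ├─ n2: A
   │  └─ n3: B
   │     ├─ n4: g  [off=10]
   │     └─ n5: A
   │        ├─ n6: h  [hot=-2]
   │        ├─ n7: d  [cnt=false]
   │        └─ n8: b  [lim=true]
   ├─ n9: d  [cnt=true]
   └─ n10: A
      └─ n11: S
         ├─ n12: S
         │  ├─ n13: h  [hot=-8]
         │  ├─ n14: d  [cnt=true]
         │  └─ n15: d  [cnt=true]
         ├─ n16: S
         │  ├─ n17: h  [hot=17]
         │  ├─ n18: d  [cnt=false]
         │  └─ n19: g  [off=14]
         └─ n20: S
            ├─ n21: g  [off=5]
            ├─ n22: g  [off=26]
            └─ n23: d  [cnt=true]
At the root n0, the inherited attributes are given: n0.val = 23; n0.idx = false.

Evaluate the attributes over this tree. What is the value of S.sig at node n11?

20

1. n0.val = 23  [given at root]
2. n0.idx = false  [given at root]
3. n1.val = 17  [S₀.val - 6]
4. n1.idx = true  [S₀.val > 22]
5. n2.val = -7  [-7]
6. n2.acc = "yw"  ["yw"]
7. n3.tag = 10  [A.val + 17]
8. n4.off = 10  [terminal]
9. n5.val = 3  [B.tag * 3 - 27]
10. n5.acc = "qm"  ["qm"]
11. n6.hot = -2  [terminal]
12. n7.cnt = false  [terminal]
13. n8.lim = true  [terminal]
14. n5.sig = -7  [len(A.acc) - 9]
15. n5.lab = 25  [A.val + 22]
16. n3.fin = true  [true]
17. n2.sig = 18  [18]
18. n2.lab = 10  [A.val + 17]
19. n9.cnt = true  [terminal]
20. n10.val = 19  [(if d.cnt then A₀.sig else A₀.lab) + 1]
21. n10.acc = "zu"  ["zu"]
22. n11.val = 10  [A.val - 9]
23. n11.idx = true  [true]
24. n12.val = 4  [S₀.val - 6]
25. n12.idx = false  [false]
26. n13.hot = -8  [terminal]
27. n14.cnt = true  [terminal]
28. n15.cnt = true  [terminal]
29. n12.sig = 1  [(if d₁.cnt then S.val else h.hot) - 3]
30. n12.tag = 18  [(if d₁.cnt then S.val else h.hot) + 14]
31. n16.val = 14  [S₀.val + S₁.tag - 14]
32. n16.idx = false  [S₁.sig == S₁.tag]
33. n17.hot = 17  [terminal]
34. n18.cnt = false  [terminal]
35. n19.off = 14  [terminal]
36. n16.sig = -2  [h.hot * 2 - 36]
37. n16.tag = 30  [g.off + 16]
38. n20.val = 5  [S₁.sig + 4]
39. n20.idx = false  [not S₀.idx]
40. n21.off = 5  [terminal]
41. n22.off = 26  [terminal]
42. n23.cnt = true  [terminal]
43. n20.sig = 11  [S.val + 6]
44. n20.tag = 12  [S.val + 7]
45. n11.sig = 20  [S₂.tag + S₃.tag - 22]
46. n11.tag = 28  [S₃.sig + 17]
47. n10.sig = 16  [S.tag - 12]
48. n10.lab = -1  [S.sig + A.val - 40]
49. n1.sig = -6  [S.val - 23]
50. n1.tag = 12  [A₀.sig * 2 - 24]
51. n0.sig = 24  [S₀.val + 1]
52. n0.tag = 27  [S₁.tag + S₀.val - 8]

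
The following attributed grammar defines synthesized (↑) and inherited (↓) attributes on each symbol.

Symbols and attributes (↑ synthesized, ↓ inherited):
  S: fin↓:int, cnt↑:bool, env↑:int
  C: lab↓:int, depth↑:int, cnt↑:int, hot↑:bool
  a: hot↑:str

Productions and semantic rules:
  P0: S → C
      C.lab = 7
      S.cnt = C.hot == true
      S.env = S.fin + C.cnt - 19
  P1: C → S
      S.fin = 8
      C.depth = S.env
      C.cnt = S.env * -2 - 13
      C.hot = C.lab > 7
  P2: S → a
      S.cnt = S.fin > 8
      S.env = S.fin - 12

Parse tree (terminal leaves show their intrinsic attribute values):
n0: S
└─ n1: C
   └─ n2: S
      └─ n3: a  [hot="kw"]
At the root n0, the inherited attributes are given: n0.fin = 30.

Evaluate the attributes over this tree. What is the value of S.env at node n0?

1. n0.fin = 30  [given at root]
2. n1.lab = 7  [7]
3. n2.fin = 8  [8]
4. n3.hot = "kw"  [terminal]
5. n2.cnt = false  [S.fin > 8]
6. n2.env = -4  [S.fin - 12]
7. n1.depth = -4  [S.env]
8. n1.cnt = -5  [S.env * -2 - 13]
9. n1.hot = false  [C.lab > 7]
10. n0.cnt = false  [C.hot == true]
11. n0.env = 6  [S.fin + C.cnt - 19]

6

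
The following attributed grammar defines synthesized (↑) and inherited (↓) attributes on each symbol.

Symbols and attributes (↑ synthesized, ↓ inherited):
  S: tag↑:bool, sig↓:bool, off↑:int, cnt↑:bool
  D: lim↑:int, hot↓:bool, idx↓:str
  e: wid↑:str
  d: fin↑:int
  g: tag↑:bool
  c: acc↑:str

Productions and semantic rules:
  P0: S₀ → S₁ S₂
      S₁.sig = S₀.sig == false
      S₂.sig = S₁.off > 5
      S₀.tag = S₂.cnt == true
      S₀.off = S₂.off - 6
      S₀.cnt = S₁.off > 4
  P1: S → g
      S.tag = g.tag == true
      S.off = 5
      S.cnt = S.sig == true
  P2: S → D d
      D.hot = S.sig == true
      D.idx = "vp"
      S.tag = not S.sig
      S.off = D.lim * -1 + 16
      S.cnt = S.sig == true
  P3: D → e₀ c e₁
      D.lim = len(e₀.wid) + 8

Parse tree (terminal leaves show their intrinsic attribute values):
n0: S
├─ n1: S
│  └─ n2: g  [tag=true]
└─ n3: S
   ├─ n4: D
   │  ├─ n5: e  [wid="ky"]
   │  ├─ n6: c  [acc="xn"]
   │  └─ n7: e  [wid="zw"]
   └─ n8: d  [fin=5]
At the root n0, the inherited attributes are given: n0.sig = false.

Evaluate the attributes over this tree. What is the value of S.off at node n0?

0

1. n0.sig = false  [given at root]
2. n1.sig = true  [S₀.sig == false]
3. n2.tag = true  [terminal]
4. n1.tag = true  [g.tag == true]
5. n1.off = 5  [5]
6. n1.cnt = true  [S.sig == true]
7. n3.sig = false  [S₁.off > 5]
8. n4.hot = false  [S.sig == true]
9. n4.idx = "vp"  ["vp"]
10. n5.wid = "ky"  [terminal]
11. n6.acc = "xn"  [terminal]
12. n7.wid = "zw"  [terminal]
13. n4.lim = 10  [len(e₀.wid) + 8]
14. n8.fin = 5  [terminal]
15. n3.tag = true  [not S.sig]
16. n3.off = 6  [D.lim * -1 + 16]
17. n3.cnt = false  [S.sig == true]
18. n0.tag = false  [S₂.cnt == true]
19. n0.off = 0  [S₂.off - 6]
20. n0.cnt = true  [S₁.off > 4]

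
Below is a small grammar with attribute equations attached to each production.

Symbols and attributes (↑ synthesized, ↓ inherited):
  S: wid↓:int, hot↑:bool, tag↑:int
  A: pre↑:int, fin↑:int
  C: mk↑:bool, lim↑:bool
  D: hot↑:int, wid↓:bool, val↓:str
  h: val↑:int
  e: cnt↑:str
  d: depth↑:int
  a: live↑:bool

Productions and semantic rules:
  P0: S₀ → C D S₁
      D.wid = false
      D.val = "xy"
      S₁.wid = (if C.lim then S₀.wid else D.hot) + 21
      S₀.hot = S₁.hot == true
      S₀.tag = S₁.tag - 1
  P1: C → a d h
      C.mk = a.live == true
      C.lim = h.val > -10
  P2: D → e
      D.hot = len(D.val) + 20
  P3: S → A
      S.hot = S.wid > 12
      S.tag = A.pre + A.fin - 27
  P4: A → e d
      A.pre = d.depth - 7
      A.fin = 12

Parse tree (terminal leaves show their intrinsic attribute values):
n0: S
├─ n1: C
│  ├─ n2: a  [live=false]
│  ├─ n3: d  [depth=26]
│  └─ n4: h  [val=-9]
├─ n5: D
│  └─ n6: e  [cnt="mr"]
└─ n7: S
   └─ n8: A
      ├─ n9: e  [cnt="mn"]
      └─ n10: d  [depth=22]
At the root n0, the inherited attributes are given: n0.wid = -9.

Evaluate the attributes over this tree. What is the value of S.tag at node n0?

-1

1. n0.wid = -9  [given at root]
2. n2.live = false  [terminal]
3. n3.depth = 26  [terminal]
4. n4.val = -9  [terminal]
5. n1.mk = false  [a.live == true]
6. n1.lim = true  [h.val > -10]
7. n5.wid = false  [false]
8. n5.val = "xy"  ["xy"]
9. n6.cnt = "mr"  [terminal]
10. n5.hot = 22  [len(D.val) + 20]
11. n7.wid = 12  [(if C.lim then S₀.wid else D.hot) + 21]
12. n9.cnt = "mn"  [terminal]
13. n10.depth = 22  [terminal]
14. n8.pre = 15  [d.depth - 7]
15. n8.fin = 12  [12]
16. n7.hot = false  [S.wid > 12]
17. n7.tag = 0  [A.pre + A.fin - 27]
18. n0.hot = false  [S₁.hot == true]
19. n0.tag = -1  [S₁.tag - 1]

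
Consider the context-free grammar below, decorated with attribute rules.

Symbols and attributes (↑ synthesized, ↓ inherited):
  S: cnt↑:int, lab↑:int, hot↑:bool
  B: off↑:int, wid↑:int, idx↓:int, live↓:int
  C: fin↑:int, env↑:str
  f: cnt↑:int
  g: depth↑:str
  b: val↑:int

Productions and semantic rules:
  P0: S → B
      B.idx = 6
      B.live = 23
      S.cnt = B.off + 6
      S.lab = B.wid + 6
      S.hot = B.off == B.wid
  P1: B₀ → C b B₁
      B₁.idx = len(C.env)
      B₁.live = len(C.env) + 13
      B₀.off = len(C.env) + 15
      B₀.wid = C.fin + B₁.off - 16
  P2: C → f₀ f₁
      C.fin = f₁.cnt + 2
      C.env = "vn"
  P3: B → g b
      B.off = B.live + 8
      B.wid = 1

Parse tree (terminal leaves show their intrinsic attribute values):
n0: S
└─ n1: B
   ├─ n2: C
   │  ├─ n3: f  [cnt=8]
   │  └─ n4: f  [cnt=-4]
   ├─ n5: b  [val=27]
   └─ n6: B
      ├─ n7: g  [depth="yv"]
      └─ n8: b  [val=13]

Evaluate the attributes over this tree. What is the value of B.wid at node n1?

1. n1.idx = 6  [6]
2. n1.live = 23  [23]
3. n3.cnt = 8  [terminal]
4. n4.cnt = -4  [terminal]
5. n2.fin = -2  [f₁.cnt + 2]
6. n2.env = "vn"  ["vn"]
7. n5.val = 27  [terminal]
8. n6.idx = 2  [len(C.env)]
9. n6.live = 15  [len(C.env) + 13]
10. n7.depth = "yv"  [terminal]
11. n8.val = 13  [terminal]
12. n6.off = 23  [B.live + 8]
13. n6.wid = 1  [1]
14. n1.off = 17  [len(C.env) + 15]
15. n1.wid = 5  [C.fin + B₁.off - 16]
16. n0.cnt = 23  [B.off + 6]
17. n0.lab = 11  [B.wid + 6]
18. n0.hot = false  [B.off == B.wid]

5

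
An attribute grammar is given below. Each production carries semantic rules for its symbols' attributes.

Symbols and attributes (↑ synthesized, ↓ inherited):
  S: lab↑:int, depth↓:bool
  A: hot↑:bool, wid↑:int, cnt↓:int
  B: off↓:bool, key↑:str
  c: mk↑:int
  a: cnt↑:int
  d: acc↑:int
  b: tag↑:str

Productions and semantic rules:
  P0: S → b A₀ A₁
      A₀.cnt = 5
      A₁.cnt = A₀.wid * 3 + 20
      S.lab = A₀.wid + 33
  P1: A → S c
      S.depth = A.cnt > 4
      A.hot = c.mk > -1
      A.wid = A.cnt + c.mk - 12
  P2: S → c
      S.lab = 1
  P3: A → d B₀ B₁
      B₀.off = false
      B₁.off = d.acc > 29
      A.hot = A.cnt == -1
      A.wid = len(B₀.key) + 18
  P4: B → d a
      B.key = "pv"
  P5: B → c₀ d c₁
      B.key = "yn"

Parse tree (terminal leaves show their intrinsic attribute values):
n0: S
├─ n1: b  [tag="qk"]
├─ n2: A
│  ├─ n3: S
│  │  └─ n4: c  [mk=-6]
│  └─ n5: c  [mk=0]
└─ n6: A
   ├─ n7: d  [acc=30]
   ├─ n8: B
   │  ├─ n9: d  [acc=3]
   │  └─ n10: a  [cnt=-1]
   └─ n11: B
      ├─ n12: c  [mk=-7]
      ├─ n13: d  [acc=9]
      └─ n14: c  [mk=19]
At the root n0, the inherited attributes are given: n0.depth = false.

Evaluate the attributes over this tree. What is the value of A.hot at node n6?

true

1. n0.depth = false  [given at root]
2. n1.tag = "qk"  [terminal]
3. n2.cnt = 5  [5]
4. n3.depth = true  [A.cnt > 4]
5. n4.mk = -6  [terminal]
6. n3.lab = 1  [1]
7. n5.mk = 0  [terminal]
8. n2.hot = true  [c.mk > -1]
9. n2.wid = -7  [A.cnt + c.mk - 12]
10. n6.cnt = -1  [A₀.wid * 3 + 20]
11. n7.acc = 30  [terminal]
12. n8.off = false  [false]
13. n9.acc = 3  [terminal]
14. n10.cnt = -1  [terminal]
15. n8.key = "pv"  ["pv"]
16. n11.off = true  [d.acc > 29]
17. n12.mk = -7  [terminal]
18. n13.acc = 9  [terminal]
19. n14.mk = 19  [terminal]
20. n11.key = "yn"  ["yn"]
21. n6.hot = true  [A.cnt == -1]
22. n6.wid = 20  [len(B₀.key) + 18]
23. n0.lab = 26  [A₀.wid + 33]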